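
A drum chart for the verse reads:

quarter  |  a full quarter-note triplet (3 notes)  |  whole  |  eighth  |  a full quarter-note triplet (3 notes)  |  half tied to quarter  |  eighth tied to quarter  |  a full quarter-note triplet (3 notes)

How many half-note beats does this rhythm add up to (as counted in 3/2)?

One half-note beat = 4 eighth notes.
In eighth notes: quarter = 2; a full quarter-note triplet (3 notes) (three triplet quarters span one half) = 4; whole = 8; eighth = 1; a full quarter-note triplet (3 notes) (three triplet quarters span one half) = 4; half tied to quarter (half + quarter) = 6; eighth tied to quarter (eighth + quarter) = 3; a full quarter-note triplet (3 notes) (three triplet quarters span one half) = 4.
Adding: 2 + 4 + 8 + 1 + 4 + 6 + 3 + 4 = 32.
32 ÷ 4 = 8 beats.

8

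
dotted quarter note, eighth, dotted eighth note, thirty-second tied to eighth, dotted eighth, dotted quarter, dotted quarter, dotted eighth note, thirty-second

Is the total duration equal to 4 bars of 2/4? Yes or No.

Yes

One bar of 2/4 = 16 thirty-second notes, so 4 bars = 64.
In thirty-second notes: dotted quarter note = 12; eighth = 4; dotted eighth note = 6; thirty-second tied to eighth (thirty-second + eighth) = 5; dotted eighth = 6; dotted quarter = 12; dotted quarter = 12; dotted eighth note = 6; thirty-second = 1.
Adding: 12 + 4 + 6 + 5 + 6 + 12 + 12 + 6 + 1 = 64.
64 equals 64, so the answer is Yes.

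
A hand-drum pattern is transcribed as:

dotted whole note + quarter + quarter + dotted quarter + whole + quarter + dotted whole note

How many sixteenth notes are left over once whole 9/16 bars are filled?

One bar of 9/16 = 9 sixteenth notes.
In sixteenth notes: dotted whole note = 24; quarter = 4; quarter = 4; dotted quarter = 6; whole = 16; quarter = 4; dotted whole note = 24.
Sum: 24 + 4 + 4 + 6 + 16 + 4 + 24 = 82.
82 ÷ 9 = 9 complete bars with 1 sixteenth note remaining.

1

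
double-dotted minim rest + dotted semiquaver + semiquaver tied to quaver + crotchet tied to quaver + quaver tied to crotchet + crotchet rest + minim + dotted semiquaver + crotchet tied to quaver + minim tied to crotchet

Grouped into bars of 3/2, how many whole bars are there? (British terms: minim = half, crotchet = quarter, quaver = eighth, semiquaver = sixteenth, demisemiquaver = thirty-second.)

One bar of 3/2 = 48 thirty-second notes.
Each duration in thirty-second notes: double-dotted minim rest = 28; dotted semiquaver = 3; semiquaver tied to quaver (semiquaver + quaver) = 6; crotchet tied to quaver (crotchet + quaver) = 12; quaver tied to crotchet (quaver + crotchet) = 12; crotchet rest = 8; minim = 16; dotted semiquaver = 3; crotchet tied to quaver (crotchet + quaver) = 12; minim tied to crotchet (minim + crotchet) = 24.
Total: 28 + 3 + 6 + 12 + 12 + 8 + 16 + 3 + 12 + 24 = 124.
124 ÷ 48 = 2 complete bars with 28 left over.

2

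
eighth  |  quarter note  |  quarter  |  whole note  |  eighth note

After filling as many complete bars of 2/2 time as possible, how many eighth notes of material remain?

One bar of 2/2 = 8 eighth notes.
In eighth notes: eighth = 1; quarter note = 2; quarter = 2; whole note = 8; eighth note = 1.
Altogether 1 + 2 + 2 + 8 + 1 = 14.
14 ÷ 8 = 1 complete bar with 6 eighth notes remaining.

6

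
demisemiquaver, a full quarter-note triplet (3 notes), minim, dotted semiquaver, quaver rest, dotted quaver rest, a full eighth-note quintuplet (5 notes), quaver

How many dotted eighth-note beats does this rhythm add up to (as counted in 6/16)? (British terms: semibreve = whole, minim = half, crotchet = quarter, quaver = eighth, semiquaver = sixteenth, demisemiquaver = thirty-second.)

One dotted eighth-note beat = 6 thirty-second notes.
Express everything in thirty-second notes: demisemiquaver = 1; a full quarter-note triplet (3 notes) (three triplet quarters span one half) = 16; minim = 16; dotted semiquaver = 3; quaver rest = 4; dotted quaver rest = 6; a full eighth-note quintuplet (5 notes) (five quintuplet eighths span one half) = 16; quaver = 4.
Altogether 1 + 16 + 16 + 3 + 4 + 6 + 16 + 4 = 66.
66 ÷ 6 = 11 beats.

11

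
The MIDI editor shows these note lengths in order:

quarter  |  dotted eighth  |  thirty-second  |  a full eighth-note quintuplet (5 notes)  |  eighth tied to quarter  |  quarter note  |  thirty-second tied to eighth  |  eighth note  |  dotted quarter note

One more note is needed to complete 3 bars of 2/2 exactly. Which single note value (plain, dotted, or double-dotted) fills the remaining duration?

dotted half note

3 bars of 2/2 = 96 thirty-second notes.
Express everything in thirty-second notes: quarter = 8; dotted eighth = 6; thirty-second = 1; a full eighth-note quintuplet (5 notes) (five quintuplet eighths span one half) = 16; eighth tied to quarter (eighth + quarter) = 12; quarter note = 8; thirty-second tied to eighth (thirty-second + eighth) = 5; eighth note = 4; dotted quarter note = 12.
Total: 8 + 6 + 1 + 16 + 12 + 8 + 5 + 4 + 12 = 72.
Remaining: 96 − 72 = 24 thirty-second notes, which is a dotted half note.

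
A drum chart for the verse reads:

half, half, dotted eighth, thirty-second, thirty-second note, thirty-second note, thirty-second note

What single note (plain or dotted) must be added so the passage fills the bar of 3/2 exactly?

The bar of 3/2 = 48 thirty-second notes.
Working in thirty-second notes: half = 16; half = 16; dotted eighth = 6; thirty-second = 1; thirty-second note = 1; thirty-second note = 1; thirty-second note = 1.
Total: 16 + 16 + 6 + 1 + 1 + 1 + 1 = 42.
Remaining: 48 − 42 = 6 thirty-second notes, which is a dotted eighth note.

dotted eighth note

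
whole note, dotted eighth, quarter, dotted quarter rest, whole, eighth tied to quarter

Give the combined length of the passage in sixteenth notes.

51

Working in sixteenth notes: whole note = 16; dotted eighth = 3; quarter = 4; dotted quarter rest = 6; whole = 16; eighth tied to quarter (eighth + quarter) = 6.
Adding: 16 + 3 + 4 + 6 + 16 + 6 = 51 sixteenth notes.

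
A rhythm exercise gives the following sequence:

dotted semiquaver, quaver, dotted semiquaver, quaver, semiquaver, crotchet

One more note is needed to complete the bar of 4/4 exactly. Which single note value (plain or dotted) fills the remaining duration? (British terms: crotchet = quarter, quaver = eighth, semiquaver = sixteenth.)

quarter note

The bar of 4/4 = 32 thirty-second notes.
Express everything in thirty-second notes: dotted semiquaver = 3; quaver = 4; dotted semiquaver = 3; quaver = 4; semiquaver = 2; crotchet = 8.
Altogether 3 + 4 + 3 + 4 + 2 + 8 = 24.
Remaining: 32 − 24 = 8 thirty-second notes, which is a quarter note.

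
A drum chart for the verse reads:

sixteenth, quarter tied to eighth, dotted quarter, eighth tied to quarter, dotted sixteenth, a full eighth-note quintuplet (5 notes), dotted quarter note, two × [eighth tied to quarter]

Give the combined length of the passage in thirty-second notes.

In thirty-second notes: sixteenth = 2; quarter tied to eighth (quarter + eighth) = 12; dotted quarter = 12; eighth tied to quarter (eighth + quarter) = 12; dotted sixteenth = 3; a full eighth-note quintuplet (5 notes) (five quintuplet eighths span one half) = 16; dotted quarter note = 12; eighth tied to quarter (eighth + quarter) = 12; eighth tied to quarter (eighth + quarter) = 12.
Sum: 2 + 12 + 12 + 12 + 3 + 16 + 12 + 12 + 12 = 93 thirty-second notes.

93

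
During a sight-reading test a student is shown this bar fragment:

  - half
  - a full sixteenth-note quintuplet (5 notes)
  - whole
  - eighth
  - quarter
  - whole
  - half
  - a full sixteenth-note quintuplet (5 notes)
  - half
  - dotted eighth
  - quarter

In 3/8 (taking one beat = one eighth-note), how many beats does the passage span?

38.5

One eighth-note beat = 2 sixteenth notes.
Express everything in sixteenth notes: half = 8; a full sixteenth-note quintuplet (5 notes) (five quintuplet sixteenths span one quarter) = 4; whole = 16; eighth = 2; quarter = 4; whole = 16; half = 8; a full sixteenth-note quintuplet (5 notes) (five quintuplet sixteenths span one quarter) = 4; half = 8; dotted eighth = 3; quarter = 4.
Altogether 8 + 4 + 16 + 2 + 4 + 16 + 8 + 4 + 8 + 3 + 4 = 77.
77 ÷ 2 = 38.5 beats.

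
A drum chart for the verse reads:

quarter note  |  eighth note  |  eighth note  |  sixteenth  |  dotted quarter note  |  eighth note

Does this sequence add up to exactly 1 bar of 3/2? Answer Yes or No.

No

One bar of 3/2 = 24 sixteenth notes.
Each duration in sixteenth notes: quarter note = 4; eighth note = 2; eighth note = 2; sixteenth = 1; dotted quarter note = 6; eighth note = 2.
Altogether 4 + 2 + 2 + 1 + 6 + 2 = 17.
17 falls short of 24, so the answer is No.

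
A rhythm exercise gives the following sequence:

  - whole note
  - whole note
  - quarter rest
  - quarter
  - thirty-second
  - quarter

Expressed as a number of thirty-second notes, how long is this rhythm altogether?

In thirty-second notes: whole note = 32; whole note = 32; quarter rest = 8; quarter = 8; thirty-second = 1; quarter = 8.
Total: 32 + 32 + 8 + 8 + 1 + 8 = 89 thirty-second notes.

89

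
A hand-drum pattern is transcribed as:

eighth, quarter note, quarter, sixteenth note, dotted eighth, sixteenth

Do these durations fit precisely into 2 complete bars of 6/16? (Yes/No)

One bar of 6/16 = 6 sixteenth notes, so 2 bars = 12.
In sixteenth notes: eighth = 2; quarter note = 4; quarter = 4; sixteenth note = 1; dotted eighth = 3; sixteenth = 1.
Sum: 2 + 4 + 4 + 1 + 3 + 1 = 15.
15 exceeds 12, so the answer is No.

No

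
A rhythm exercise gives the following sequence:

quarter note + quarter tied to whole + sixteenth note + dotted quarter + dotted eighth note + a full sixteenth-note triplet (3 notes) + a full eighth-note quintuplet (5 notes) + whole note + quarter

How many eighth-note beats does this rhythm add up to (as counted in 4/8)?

One eighth-note beat = 2 sixteenth notes.
Each duration in sixteenth notes: quarter note = 4; quarter tied to whole (quarter + whole) = 20; sixteenth note = 1; dotted quarter = 6; dotted eighth note = 3; a full sixteenth-note triplet (3 notes) (three triplet sixteenths span one eighth) = 2; a full eighth-note quintuplet (5 notes) (five quintuplet eighths span one half) = 8; whole note = 16; quarter = 4.
Adding: 4 + 20 + 1 + 6 + 3 + 2 + 8 + 16 + 4 = 64.
64 ÷ 2 = 32 beats.

32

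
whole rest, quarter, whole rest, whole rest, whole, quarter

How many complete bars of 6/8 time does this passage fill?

One bar of 6/8 = 3 quarter notes.
In quarter notes: whole rest = 4; quarter = 1; whole rest = 4; whole rest = 4; whole = 4; quarter = 1.
Sum: 4 + 1 + 4 + 4 + 4 + 1 = 18.
18 ÷ 3 = 6 complete bars with 0 left over.

6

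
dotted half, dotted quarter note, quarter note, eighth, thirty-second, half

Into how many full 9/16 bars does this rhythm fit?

3

One bar of 9/16 = 18 thirty-second notes.
Express everything in thirty-second notes: dotted half = 24; dotted quarter note = 12; quarter note = 8; eighth = 4; thirty-second = 1; half = 16.
Sum: 24 + 12 + 8 + 4 + 1 + 16 = 65.
65 ÷ 18 = 3 complete bars with 11 left over.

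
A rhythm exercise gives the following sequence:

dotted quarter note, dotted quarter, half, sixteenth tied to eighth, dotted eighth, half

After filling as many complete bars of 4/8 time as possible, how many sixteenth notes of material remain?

2

One bar of 4/8 = 8 sixteenth notes.
Working in sixteenth notes: dotted quarter note = 6; dotted quarter = 6; half = 8; sixteenth tied to eighth (sixteenth + eighth) = 3; dotted eighth = 3; half = 8.
Adding: 6 + 6 + 8 + 3 + 3 + 8 = 34.
34 ÷ 8 = 4 complete bars with 2 sixteenth notes remaining.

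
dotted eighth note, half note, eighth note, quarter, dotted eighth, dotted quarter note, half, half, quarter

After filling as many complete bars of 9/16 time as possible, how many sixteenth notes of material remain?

One bar of 9/16 = 9 sixteenth notes.
Each duration in sixteenth notes: dotted eighth note = 3; half note = 8; eighth note = 2; quarter = 4; dotted eighth = 3; dotted quarter note = 6; half = 8; half = 8; quarter = 4.
Sum: 3 + 8 + 2 + 4 + 3 + 6 + 8 + 8 + 4 = 46.
46 ÷ 9 = 5 complete bars with 1 sixteenth note remaining.

1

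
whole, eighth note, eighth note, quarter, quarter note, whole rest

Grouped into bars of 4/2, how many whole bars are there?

One bar of 4/2 = 16 eighth notes.
Each duration in eighth notes: whole = 8; eighth note = 1; eighth note = 1; quarter = 2; quarter note = 2; whole rest = 8.
Adding: 8 + 1 + 1 + 2 + 2 + 8 = 22.
22 ÷ 16 = 1 complete bar with 6 left over.

1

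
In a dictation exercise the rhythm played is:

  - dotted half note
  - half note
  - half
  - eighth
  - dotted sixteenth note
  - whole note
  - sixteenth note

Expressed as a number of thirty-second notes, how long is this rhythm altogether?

Express everything in thirty-second notes: dotted half note = 24; half note = 16; half = 16; eighth = 4; dotted sixteenth note = 3; whole note = 32; sixteenth note = 2.
Adding: 24 + 16 + 16 + 4 + 3 + 32 + 2 = 97 thirty-second notes.

97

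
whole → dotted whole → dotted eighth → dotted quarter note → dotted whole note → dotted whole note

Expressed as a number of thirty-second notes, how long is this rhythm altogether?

Convert each value to thirty-second notes: whole = 32; dotted whole = 48; dotted eighth = 6; dotted quarter note = 12; dotted whole note = 48; dotted whole note = 48.
Total: 32 + 48 + 6 + 12 + 48 + 48 = 194 thirty-second notes.

194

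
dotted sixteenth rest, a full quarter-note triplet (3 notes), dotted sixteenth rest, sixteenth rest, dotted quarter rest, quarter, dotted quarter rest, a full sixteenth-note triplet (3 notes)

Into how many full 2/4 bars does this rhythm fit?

One bar of 2/4 = 16 thirty-second notes.
In thirty-second notes: dotted sixteenth rest = 3; a full quarter-note triplet (3 notes) (three triplet quarters span one half) = 16; dotted sixteenth rest = 3; sixteenth rest = 2; dotted quarter rest = 12; quarter = 8; dotted quarter rest = 12; a full sixteenth-note triplet (3 notes) (three triplet sixteenths span one eighth) = 4.
Adding: 3 + 16 + 3 + 2 + 12 + 8 + 12 + 4 = 60.
60 ÷ 16 = 3 complete bars with 12 left over.

3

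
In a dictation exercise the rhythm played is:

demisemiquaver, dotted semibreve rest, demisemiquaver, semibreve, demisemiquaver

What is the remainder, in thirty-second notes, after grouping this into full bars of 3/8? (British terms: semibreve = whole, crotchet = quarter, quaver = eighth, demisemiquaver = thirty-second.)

11

One bar of 3/8 = 12 thirty-second notes.
In thirty-second notes: demisemiquaver = 1; dotted semibreve rest = 48; demisemiquaver = 1; semibreve = 32; demisemiquaver = 1.
Adding: 1 + 48 + 1 + 32 + 1 = 83.
83 ÷ 12 = 6 complete bars with 11 thirty-second notes remaining.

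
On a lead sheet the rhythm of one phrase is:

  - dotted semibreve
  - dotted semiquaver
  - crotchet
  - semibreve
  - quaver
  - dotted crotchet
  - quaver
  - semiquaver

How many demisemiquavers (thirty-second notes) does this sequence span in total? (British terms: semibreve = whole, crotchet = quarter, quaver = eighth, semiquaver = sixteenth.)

113

Each duration in thirty-second notes: dotted semibreve = 48; dotted semiquaver = 3; crotchet = 8; semibreve = 32; quaver = 4; dotted crotchet = 12; quaver = 4; semiquaver = 2.
Total: 48 + 3 + 8 + 32 + 4 + 12 + 4 + 2 = 113 thirty-second notes.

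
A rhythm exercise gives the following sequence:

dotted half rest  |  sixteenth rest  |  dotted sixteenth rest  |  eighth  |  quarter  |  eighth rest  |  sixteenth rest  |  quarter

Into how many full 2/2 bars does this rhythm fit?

One bar of 2/2 = 32 thirty-second notes.
Express everything in thirty-second notes: dotted half rest = 24; sixteenth rest = 2; dotted sixteenth rest = 3; eighth = 4; quarter = 8; eighth rest = 4; sixteenth rest = 2; quarter = 8.
Sum: 24 + 2 + 3 + 4 + 8 + 4 + 2 + 8 = 55.
55 ÷ 32 = 1 complete bar with 23 left over.

1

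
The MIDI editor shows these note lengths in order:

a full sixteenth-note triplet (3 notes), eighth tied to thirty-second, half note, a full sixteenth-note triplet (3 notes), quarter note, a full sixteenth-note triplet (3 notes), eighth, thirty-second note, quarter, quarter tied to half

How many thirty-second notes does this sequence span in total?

Each duration in thirty-second notes: a full sixteenth-note triplet (3 notes) (three triplet sixteenths span one eighth) = 4; eighth tied to thirty-second (eighth + thirty-second) = 5; half note = 16; a full sixteenth-note triplet (3 notes) (three triplet sixteenths span one eighth) = 4; quarter note = 8; a full sixteenth-note triplet (3 notes) (three triplet sixteenths span one eighth) = 4; eighth = 4; thirty-second note = 1; quarter = 8; quarter tied to half (quarter + half) = 24.
Total: 4 + 5 + 16 + 4 + 8 + 4 + 4 + 1 + 8 + 24 = 78 thirty-second notes.

78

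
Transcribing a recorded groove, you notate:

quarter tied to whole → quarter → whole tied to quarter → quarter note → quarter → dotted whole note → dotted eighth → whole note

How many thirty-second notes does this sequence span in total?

Each duration in thirty-second notes: quarter tied to whole (quarter + whole) = 40; quarter = 8; whole tied to quarter (whole + quarter) = 40; quarter note = 8; quarter = 8; dotted whole note = 48; dotted eighth = 6; whole note = 32.
Sum: 40 + 8 + 40 + 8 + 8 + 48 + 6 + 32 = 190 thirty-second notes.

190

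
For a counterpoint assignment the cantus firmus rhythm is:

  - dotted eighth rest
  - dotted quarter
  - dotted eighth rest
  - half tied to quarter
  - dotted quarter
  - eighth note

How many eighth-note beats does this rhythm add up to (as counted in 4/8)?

One eighth-note beat = 2 sixteenth notes.
In sixteenth notes: dotted eighth rest = 3; dotted quarter = 6; dotted eighth rest = 3; half tied to quarter (half + quarter) = 12; dotted quarter = 6; eighth note = 2.
Sum: 3 + 6 + 3 + 12 + 6 + 2 = 32.
32 ÷ 2 = 16 beats.

16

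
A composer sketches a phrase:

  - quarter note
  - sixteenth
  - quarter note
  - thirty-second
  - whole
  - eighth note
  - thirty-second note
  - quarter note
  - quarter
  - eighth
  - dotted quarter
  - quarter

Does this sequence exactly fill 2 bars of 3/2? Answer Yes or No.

One bar of 3/2 = 48 thirty-second notes, so 2 bars = 96.
In thirty-second notes: quarter note = 8; sixteenth = 2; quarter note = 8; thirty-second = 1; whole = 32; eighth note = 4; thirty-second note = 1; quarter note = 8; quarter = 8; eighth = 4; dotted quarter = 12; quarter = 8.
Sum: 8 + 2 + 8 + 1 + 32 + 4 + 1 + 8 + 8 + 4 + 12 + 8 = 96.
96 equals 96, so the answer is Yes.

Yes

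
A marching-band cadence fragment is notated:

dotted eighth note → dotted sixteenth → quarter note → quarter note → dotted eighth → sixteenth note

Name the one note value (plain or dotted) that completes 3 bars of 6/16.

dotted sixteenth note

3 bars of 6/16 = 36 thirty-second notes.
Express everything in thirty-second notes: dotted eighth note = 6; dotted sixteenth = 3; quarter note = 8; quarter note = 8; dotted eighth = 6; sixteenth note = 2.
Total: 6 + 3 + 8 + 8 + 6 + 2 = 33.
Remaining: 36 − 33 = 3 thirty-second notes, which is a dotted sixteenth note.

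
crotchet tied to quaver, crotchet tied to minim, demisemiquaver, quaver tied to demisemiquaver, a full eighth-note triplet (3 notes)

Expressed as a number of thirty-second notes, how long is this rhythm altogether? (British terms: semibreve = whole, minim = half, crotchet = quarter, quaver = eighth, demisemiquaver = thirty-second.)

In thirty-second notes: crotchet tied to quaver (crotchet + quaver) = 12; crotchet tied to minim (crotchet + minim) = 24; demisemiquaver = 1; quaver tied to demisemiquaver (quaver + demisemiquaver) = 5; a full eighth-note triplet (3 notes) (three triplet eighths span one quarter) = 8.
Sum: 12 + 24 + 1 + 5 + 8 = 50 thirty-second notes.

50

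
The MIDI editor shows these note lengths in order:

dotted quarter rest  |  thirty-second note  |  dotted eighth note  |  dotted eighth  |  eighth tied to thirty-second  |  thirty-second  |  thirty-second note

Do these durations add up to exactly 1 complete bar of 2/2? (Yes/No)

Yes

One bar of 2/2 = 32 thirty-second notes.
Express everything in thirty-second notes: dotted quarter rest = 12; thirty-second note = 1; dotted eighth note = 6; dotted eighth = 6; eighth tied to thirty-second (eighth + thirty-second) = 5; thirty-second = 1; thirty-second note = 1.
Total: 12 + 1 + 6 + 6 + 5 + 1 + 1 = 32.
32 equals 32, so the answer is Yes.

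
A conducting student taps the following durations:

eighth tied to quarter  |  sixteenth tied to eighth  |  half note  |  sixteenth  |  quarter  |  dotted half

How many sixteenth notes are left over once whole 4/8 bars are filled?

2

One bar of 4/8 = 8 sixteenth notes.
Each duration in sixteenth notes: eighth tied to quarter (eighth + quarter) = 6; sixteenth tied to eighth (sixteenth + eighth) = 3; half note = 8; sixteenth = 1; quarter = 4; dotted half = 12.
Altogether 6 + 3 + 8 + 1 + 4 + 12 = 34.
34 ÷ 8 = 4 complete bars with 2 sixteenth notes remaining.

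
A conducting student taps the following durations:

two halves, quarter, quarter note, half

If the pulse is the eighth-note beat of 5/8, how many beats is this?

16

One eighth-note beat = 2 sixteenth notes.
Express everything in sixteenth notes: half = 8; half = 8; quarter = 4; quarter note = 4; half = 8.
Adding: 8 + 8 + 4 + 4 + 8 = 32.
32 ÷ 2 = 16 beats.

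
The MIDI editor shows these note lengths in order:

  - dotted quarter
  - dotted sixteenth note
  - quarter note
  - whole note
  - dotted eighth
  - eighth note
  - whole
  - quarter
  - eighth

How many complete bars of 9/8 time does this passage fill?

One bar of 9/8 = 36 thirty-second notes.
In thirty-second notes: dotted quarter = 12; dotted sixteenth note = 3; quarter note = 8; whole note = 32; dotted eighth = 6; eighth note = 4; whole = 32; quarter = 8; eighth = 4.
Adding: 12 + 3 + 8 + 32 + 6 + 4 + 32 + 8 + 4 = 109.
109 ÷ 36 = 3 complete bars with 1 left over.

3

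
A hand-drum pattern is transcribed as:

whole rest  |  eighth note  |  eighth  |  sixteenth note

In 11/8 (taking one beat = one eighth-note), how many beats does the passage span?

10.5

One eighth-note beat = 2 sixteenth notes.
Express everything in sixteenth notes: whole rest = 16; eighth note = 2; eighth = 2; sixteenth note = 1.
Altogether 16 + 2 + 2 + 1 = 21.
21 ÷ 2 = 10.5 beats.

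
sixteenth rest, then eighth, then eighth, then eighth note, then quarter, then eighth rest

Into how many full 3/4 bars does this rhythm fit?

One bar of 3/4 = 12 sixteenth notes.
Convert each value to sixteenth notes: sixteenth rest = 1; eighth = 2; eighth = 2; eighth note = 2; quarter = 4; eighth rest = 2.
Adding: 1 + 2 + 2 + 2 + 4 + 2 = 13.
13 ÷ 12 = 1 complete bar with 1 left over.

1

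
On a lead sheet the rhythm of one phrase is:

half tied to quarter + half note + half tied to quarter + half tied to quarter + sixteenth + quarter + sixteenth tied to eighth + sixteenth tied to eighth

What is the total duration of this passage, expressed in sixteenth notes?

55

In sixteenth notes: half tied to quarter (half + quarter) = 12; half note = 8; half tied to quarter (half + quarter) = 12; half tied to quarter (half + quarter) = 12; sixteenth = 1; quarter = 4; sixteenth tied to eighth (sixteenth + eighth) = 3; sixteenth tied to eighth (sixteenth + eighth) = 3.
Altogether 12 + 8 + 12 + 12 + 1 + 4 + 3 + 3 = 55 sixteenth notes.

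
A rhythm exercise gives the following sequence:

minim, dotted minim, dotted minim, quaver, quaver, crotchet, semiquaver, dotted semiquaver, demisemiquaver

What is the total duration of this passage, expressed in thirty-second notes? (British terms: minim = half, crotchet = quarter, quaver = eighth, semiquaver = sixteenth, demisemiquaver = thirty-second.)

In thirty-second notes: minim = 16; dotted minim = 24; dotted minim = 24; quaver = 4; quaver = 4; crotchet = 8; semiquaver = 2; dotted semiquaver = 3; demisemiquaver = 1.
Total: 16 + 24 + 24 + 4 + 4 + 8 + 2 + 3 + 1 = 86 thirty-second notes.

86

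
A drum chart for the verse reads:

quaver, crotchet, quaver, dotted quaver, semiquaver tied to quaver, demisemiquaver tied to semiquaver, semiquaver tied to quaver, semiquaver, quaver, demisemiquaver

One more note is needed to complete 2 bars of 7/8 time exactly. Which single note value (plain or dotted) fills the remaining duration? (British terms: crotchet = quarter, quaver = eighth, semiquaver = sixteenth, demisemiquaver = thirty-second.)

2 bars of 7/8 = 56 thirty-second notes.
Express everything in thirty-second notes: quaver = 4; crotchet = 8; quaver = 4; dotted quaver = 6; semiquaver tied to quaver (semiquaver + quaver) = 6; demisemiquaver tied to semiquaver (demisemiquaver + semiquaver) = 3; semiquaver tied to quaver (semiquaver + quaver) = 6; semiquaver = 2; quaver = 4; demisemiquaver = 1.
Total: 4 + 8 + 4 + 6 + 6 + 3 + 6 + 2 + 4 + 1 = 44.
Remaining: 56 − 44 = 12 thirty-second notes, which is a dotted quarter note.

dotted quarter note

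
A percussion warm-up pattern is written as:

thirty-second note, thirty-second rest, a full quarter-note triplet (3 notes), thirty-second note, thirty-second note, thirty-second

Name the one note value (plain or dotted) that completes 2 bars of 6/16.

dotted sixteenth note

2 bars of 6/16 = 24 thirty-second notes.
Working in thirty-second notes: thirty-second note = 1; thirty-second rest = 1; a full quarter-note triplet (3 notes) (three triplet quarters span one half) = 16; thirty-second note = 1; thirty-second note = 1; thirty-second = 1.
Total: 1 + 1 + 16 + 1 + 1 + 1 = 21.
Remaining: 24 − 21 = 3 thirty-second notes, which is a dotted sixteenth note.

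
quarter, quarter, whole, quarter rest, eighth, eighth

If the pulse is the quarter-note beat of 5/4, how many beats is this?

One quarter-note beat = 2 eighth notes.
Working in eighth notes: quarter = 2; quarter = 2; whole = 8; quarter rest = 2; eighth = 1; eighth = 1.
Altogether 2 + 2 + 8 + 2 + 1 + 1 = 16.
16 ÷ 2 = 8 beats.

8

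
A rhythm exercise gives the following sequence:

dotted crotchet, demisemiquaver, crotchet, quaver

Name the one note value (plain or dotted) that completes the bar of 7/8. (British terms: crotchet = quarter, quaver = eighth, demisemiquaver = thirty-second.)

dotted sixteenth note

The bar of 7/8 = 28 thirty-second notes.
Convert each value to thirty-second notes: dotted crotchet = 12; demisemiquaver = 1; crotchet = 8; quaver = 4.
Total: 12 + 1 + 8 + 4 = 25.
Remaining: 28 − 25 = 3 thirty-second notes, which is a dotted sixteenth note.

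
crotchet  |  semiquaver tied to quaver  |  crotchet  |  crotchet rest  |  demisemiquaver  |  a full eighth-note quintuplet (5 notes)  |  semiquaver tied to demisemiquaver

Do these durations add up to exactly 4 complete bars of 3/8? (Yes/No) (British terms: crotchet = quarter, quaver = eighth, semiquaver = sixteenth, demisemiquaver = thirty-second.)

No

One bar of 3/8 = 12 thirty-second notes, so 4 bars = 48.
Express everything in thirty-second notes: crotchet = 8; semiquaver tied to quaver (semiquaver + quaver) = 6; crotchet = 8; crotchet rest = 8; demisemiquaver = 1; a full eighth-note quintuplet (5 notes) (five quintuplet eighths span one half) = 16; semiquaver tied to demisemiquaver (semiquaver + demisemiquaver) = 3.
Total: 8 + 6 + 8 + 8 + 1 + 16 + 3 = 50.
50 exceeds 48, so the answer is No.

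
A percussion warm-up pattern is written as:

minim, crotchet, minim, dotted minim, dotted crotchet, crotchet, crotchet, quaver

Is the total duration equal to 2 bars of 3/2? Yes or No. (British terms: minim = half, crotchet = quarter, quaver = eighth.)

One bar of 3/2 = 12 eighth notes, so 2 bars = 24.
In eighth notes: minim = 4; crotchet = 2; minim = 4; dotted minim = 6; dotted crotchet = 3; crotchet = 2; crotchet = 2; quaver = 1.
Adding: 4 + 2 + 4 + 6 + 3 + 2 + 2 + 1 = 24.
24 equals 24, so the answer is Yes.

Yes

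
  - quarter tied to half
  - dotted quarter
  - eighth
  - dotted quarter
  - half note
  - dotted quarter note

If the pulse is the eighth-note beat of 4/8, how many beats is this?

One eighth-note beat = 2 sixteenth notes.
Working in sixteenth notes: quarter tied to half (quarter + half) = 12; dotted quarter = 6; eighth = 2; dotted quarter = 6; half note = 8; dotted quarter note = 6.
Sum: 12 + 6 + 2 + 6 + 8 + 6 = 40.
40 ÷ 2 = 20 beats.

20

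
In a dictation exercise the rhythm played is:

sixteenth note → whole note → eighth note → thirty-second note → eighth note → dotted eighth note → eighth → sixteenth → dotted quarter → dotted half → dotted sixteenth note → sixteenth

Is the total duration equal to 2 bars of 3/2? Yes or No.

One bar of 3/2 = 48 thirty-second notes, so 2 bars = 96.
In thirty-second notes: sixteenth note = 2; whole note = 32; eighth note = 4; thirty-second note = 1; eighth note = 4; dotted eighth note = 6; eighth = 4; sixteenth = 2; dotted quarter = 12; dotted half = 24; dotted sixteenth note = 3; sixteenth = 2.
Sum: 2 + 32 + 4 + 1 + 4 + 6 + 4 + 2 + 12 + 24 + 3 + 2 = 96.
96 equals 96, so the answer is Yes.

Yes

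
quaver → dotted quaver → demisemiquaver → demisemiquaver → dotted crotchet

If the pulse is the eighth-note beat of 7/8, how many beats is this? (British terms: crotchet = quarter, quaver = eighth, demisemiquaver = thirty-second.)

6

One eighth-note beat = 4 thirty-second notes.
Express everything in thirty-second notes: quaver = 4; dotted quaver = 6; demisemiquaver = 1; demisemiquaver = 1; dotted crotchet = 12.
Adding: 4 + 6 + 1 + 1 + 12 = 24.
24 ÷ 4 = 6 beats.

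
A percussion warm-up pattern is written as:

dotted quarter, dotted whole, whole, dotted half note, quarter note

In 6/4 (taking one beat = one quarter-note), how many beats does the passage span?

15.5

One quarter-note beat = 2 eighth notes.
In eighth notes: dotted quarter = 3; dotted whole = 12; whole = 8; dotted half note = 6; quarter note = 2.
Sum: 3 + 12 + 8 + 6 + 2 = 31.
31 ÷ 2 = 15.5 beats.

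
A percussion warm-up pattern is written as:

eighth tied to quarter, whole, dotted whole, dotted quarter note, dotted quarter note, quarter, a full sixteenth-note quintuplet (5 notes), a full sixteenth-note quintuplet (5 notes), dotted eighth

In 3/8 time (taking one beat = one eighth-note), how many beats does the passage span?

One eighth-note beat = 2 sixteenth notes.
Each duration in sixteenth notes: eighth tied to quarter (eighth + quarter) = 6; whole = 16; dotted whole = 24; dotted quarter note = 6; dotted quarter note = 6; quarter = 4; a full sixteenth-note quintuplet (5 notes) (five quintuplet sixteenths span one quarter) = 4; a full sixteenth-note quintuplet (5 notes) (five quintuplet sixteenths span one quarter) = 4; dotted eighth = 3.
Adding: 6 + 16 + 24 + 6 + 6 + 4 + 4 + 4 + 3 = 73.
73 ÷ 2 = 36.5 beats.

36.5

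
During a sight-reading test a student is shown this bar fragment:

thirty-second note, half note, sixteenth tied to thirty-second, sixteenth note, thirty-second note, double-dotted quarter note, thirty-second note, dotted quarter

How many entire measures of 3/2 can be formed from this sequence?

1

One bar of 3/2 = 48 thirty-second notes.
Each duration in thirty-second notes: thirty-second note = 1; half note = 16; sixteenth tied to thirty-second (sixteenth + thirty-second) = 3; sixteenth note = 2; thirty-second note = 1; double-dotted quarter note = 14; thirty-second note = 1; dotted quarter = 12.
Total: 1 + 16 + 3 + 2 + 1 + 14 + 1 + 12 = 50.
50 ÷ 48 = 1 complete bar with 2 left over.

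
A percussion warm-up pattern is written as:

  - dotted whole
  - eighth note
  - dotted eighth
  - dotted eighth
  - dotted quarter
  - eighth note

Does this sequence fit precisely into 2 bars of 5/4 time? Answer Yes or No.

Yes

One bar of 5/4 = 20 sixteenth notes, so 2 bars = 40.
Working in sixteenth notes: dotted whole = 24; eighth note = 2; dotted eighth = 3; dotted eighth = 3; dotted quarter = 6; eighth note = 2.
Altogether 24 + 2 + 3 + 3 + 6 + 2 = 40.
40 equals 40, so the answer is Yes.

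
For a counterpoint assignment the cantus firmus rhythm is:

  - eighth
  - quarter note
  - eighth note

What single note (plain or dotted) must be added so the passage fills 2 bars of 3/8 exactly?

quarter note

2 bars of 3/8 = 6 eighth notes.
In eighth notes: eighth = 1; quarter note = 2; eighth note = 1.
Adding: 1 + 2 + 1 = 4.
Remaining: 6 − 4 = 2 eighth notes, which is a quarter note.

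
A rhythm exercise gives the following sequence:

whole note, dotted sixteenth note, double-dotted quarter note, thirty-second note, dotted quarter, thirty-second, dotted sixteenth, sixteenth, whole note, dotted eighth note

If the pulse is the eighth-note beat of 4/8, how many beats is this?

One eighth-note beat = 4 thirty-second notes.
Convert each value to thirty-second notes: whole note = 32; dotted sixteenth note = 3; double-dotted quarter note = 14; thirty-second note = 1; dotted quarter = 12; thirty-second = 1; dotted sixteenth = 3; sixteenth = 2; whole note = 32; dotted eighth note = 6.
Adding: 32 + 3 + 14 + 1 + 12 + 1 + 3 + 2 + 32 + 6 = 106.
106 ÷ 4 = 26.5 beats.

26.5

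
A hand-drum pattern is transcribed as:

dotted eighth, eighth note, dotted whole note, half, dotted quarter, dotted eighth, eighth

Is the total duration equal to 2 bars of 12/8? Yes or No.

Yes

One bar of 12/8 = 24 sixteenth notes, so 2 bars = 48.
Convert each value to sixteenth notes: dotted eighth = 3; eighth note = 2; dotted whole note = 24; half = 8; dotted quarter = 6; dotted eighth = 3; eighth = 2.
Total: 3 + 2 + 24 + 8 + 6 + 3 + 2 = 48.
48 equals 48, so the answer is Yes.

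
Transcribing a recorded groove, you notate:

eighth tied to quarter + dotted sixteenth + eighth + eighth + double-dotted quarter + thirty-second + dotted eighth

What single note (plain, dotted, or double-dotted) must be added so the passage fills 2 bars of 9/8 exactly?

double-dotted half note

2 bars of 9/8 = 72 thirty-second notes.
Working in thirty-second notes: eighth tied to quarter (eighth + quarter) = 12; dotted sixteenth = 3; eighth = 4; eighth = 4; double-dotted quarter = 14; thirty-second = 1; dotted eighth = 6.
Total: 12 + 3 + 4 + 4 + 14 + 1 + 6 = 44.
Remaining: 72 − 44 = 28 thirty-second notes, which is a double-dotted half note.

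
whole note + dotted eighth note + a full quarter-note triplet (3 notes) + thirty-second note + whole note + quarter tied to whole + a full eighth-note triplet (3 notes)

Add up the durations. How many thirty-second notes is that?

Convert each value to thirty-second notes: whole note = 32; dotted eighth note = 6; a full quarter-note triplet (3 notes) (three triplet quarters span one half) = 16; thirty-second note = 1; whole note = 32; quarter tied to whole (quarter + whole) = 40; a full eighth-note triplet (3 notes) (three triplet eighths span one quarter) = 8.
Sum: 32 + 6 + 16 + 1 + 32 + 40 + 8 = 135 thirty-second notes.

135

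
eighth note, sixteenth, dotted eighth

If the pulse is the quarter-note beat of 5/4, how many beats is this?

One quarter-note beat = 4 sixteenth notes.
In sixteenth notes: eighth note = 2; sixteenth = 1; dotted eighth = 3.
Total: 2 + 1 + 3 = 6.
6 ÷ 4 = 1.5 beats.

1.5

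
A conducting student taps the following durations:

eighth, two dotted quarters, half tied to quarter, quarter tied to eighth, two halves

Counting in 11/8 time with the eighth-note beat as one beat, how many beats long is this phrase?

One eighth-note beat = 2 sixteenth notes.
Working in sixteenth notes: eighth = 2; dotted quarter = 6; dotted quarter = 6; half tied to quarter (half + quarter) = 12; quarter tied to eighth (quarter + eighth) = 6; half = 8; half = 8.
Sum: 2 + 6 + 6 + 12 + 6 + 8 + 8 = 48.
48 ÷ 2 = 24 beats.

24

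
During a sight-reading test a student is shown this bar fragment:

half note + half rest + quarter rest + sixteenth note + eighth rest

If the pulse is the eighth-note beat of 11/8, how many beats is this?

One eighth-note beat = 2 sixteenth notes.
In sixteenth notes: half note = 8; half rest = 8; quarter rest = 4; sixteenth note = 1; eighth rest = 2.
Altogether 8 + 8 + 4 + 1 + 2 = 23.
23 ÷ 2 = 11.5 beats.

11.5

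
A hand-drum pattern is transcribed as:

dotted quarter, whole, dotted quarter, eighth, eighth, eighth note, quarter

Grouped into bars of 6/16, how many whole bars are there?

One bar of 6/16 = 3 eighth notes.
Express everything in eighth notes: dotted quarter = 3; whole = 8; dotted quarter = 3; eighth = 1; eighth = 1; eighth note = 1; quarter = 2.
Sum: 3 + 8 + 3 + 1 + 1 + 1 + 2 = 19.
19 ÷ 3 = 6 complete bars with 1 left over.

6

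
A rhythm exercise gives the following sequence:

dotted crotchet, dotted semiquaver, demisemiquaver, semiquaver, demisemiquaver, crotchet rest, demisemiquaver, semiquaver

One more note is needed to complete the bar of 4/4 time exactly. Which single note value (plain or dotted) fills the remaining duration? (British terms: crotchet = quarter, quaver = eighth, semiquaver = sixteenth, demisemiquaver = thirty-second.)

sixteenth note

The bar of 4/4 = 32 thirty-second notes.
Each duration in thirty-second notes: dotted crotchet = 12; dotted semiquaver = 3; demisemiquaver = 1; semiquaver = 2; demisemiquaver = 1; crotchet rest = 8; demisemiquaver = 1; semiquaver = 2.
Adding: 12 + 3 + 1 + 2 + 1 + 8 + 1 + 2 = 30.
Remaining: 32 − 30 = 2 thirty-second notes, which is a sixteenth note.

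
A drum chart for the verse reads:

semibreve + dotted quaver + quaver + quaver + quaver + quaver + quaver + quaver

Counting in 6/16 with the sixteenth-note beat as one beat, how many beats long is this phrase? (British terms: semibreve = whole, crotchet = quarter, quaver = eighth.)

One sixteenth-note beat = 2 thirty-second notes.
Convert each value to thirty-second notes: semibreve = 32; dotted quaver = 6; quaver = 4; quaver = 4; quaver = 4; quaver = 4; quaver = 4; quaver = 4.
Total: 32 + 6 + 4 + 4 + 4 + 4 + 4 + 4 = 62.
62 ÷ 2 = 31 beats.

31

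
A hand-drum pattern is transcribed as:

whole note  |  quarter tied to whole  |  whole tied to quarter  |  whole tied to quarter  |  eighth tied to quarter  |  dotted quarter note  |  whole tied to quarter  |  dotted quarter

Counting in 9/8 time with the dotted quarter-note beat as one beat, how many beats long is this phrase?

19

One dotted quarter-note beat = 3 eighth notes.
Each duration in eighth notes: whole note = 8; quarter tied to whole (quarter + whole) = 10; whole tied to quarter (whole + quarter) = 10; whole tied to quarter (whole + quarter) = 10; eighth tied to quarter (eighth + quarter) = 3; dotted quarter note = 3; whole tied to quarter (whole + quarter) = 10; dotted quarter = 3.
Altogether 8 + 10 + 10 + 10 + 3 + 3 + 10 + 3 = 57.
57 ÷ 3 = 19 beats.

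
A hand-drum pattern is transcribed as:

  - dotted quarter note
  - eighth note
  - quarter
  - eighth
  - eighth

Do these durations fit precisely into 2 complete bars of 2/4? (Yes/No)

One bar of 2/4 = 4 eighth notes, so 2 bars = 8.
Working in eighth notes: dotted quarter note = 3; eighth note = 1; quarter = 2; eighth = 1; eighth = 1.
Adding: 3 + 1 + 2 + 1 + 1 = 8.
8 equals 8, so the answer is Yes.

Yes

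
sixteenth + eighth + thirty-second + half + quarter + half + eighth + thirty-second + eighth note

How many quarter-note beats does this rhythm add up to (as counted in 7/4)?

One quarter-note beat = 8 thirty-second notes.
Convert each value to thirty-second notes: sixteenth = 2; eighth = 4; thirty-second = 1; half = 16; quarter = 8; half = 16; eighth = 4; thirty-second = 1; eighth note = 4.
Altogether 2 + 4 + 1 + 16 + 8 + 16 + 4 + 1 + 4 = 56.
56 ÷ 8 = 7 beats.

7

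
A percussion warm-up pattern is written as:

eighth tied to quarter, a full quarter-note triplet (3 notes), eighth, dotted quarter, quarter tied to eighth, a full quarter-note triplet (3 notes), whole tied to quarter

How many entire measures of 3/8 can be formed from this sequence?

9

One bar of 3/8 = 3 eighth notes.
Convert each value to eighth notes: eighth tied to quarter (eighth + quarter) = 3; a full quarter-note triplet (3 notes) (three triplet quarters span one half) = 4; eighth = 1; dotted quarter = 3; quarter tied to eighth (quarter + eighth) = 3; a full quarter-note triplet (3 notes) (three triplet quarters span one half) = 4; whole tied to quarter (whole + quarter) = 10.
Adding: 3 + 4 + 1 + 3 + 3 + 4 + 10 = 28.
28 ÷ 3 = 9 complete bars with 1 left over.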